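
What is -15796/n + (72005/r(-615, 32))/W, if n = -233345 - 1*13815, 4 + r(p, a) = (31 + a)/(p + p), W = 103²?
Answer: -1754579972499/1088835512710 ≈ -1.6114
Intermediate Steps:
W = 10609
r(p, a) = -4 + (31 + a)/(2*p) (r(p, a) = -4 + (31 + a)/(p + p) = -4 + (31 + a)/((2*p)) = -4 + (31 + a)*(1/(2*p)) = -4 + (31 + a)/(2*p))
n = -247160 (n = -233345 - 13815 = -247160)
-15796/n + (72005/r(-615, 32))/W = -15796/(-247160) + (72005/(((½)*(31 + 32 - 8*(-615))/(-615))))/10609 = -15796*(-1/247160) + (72005/(((½)*(-1/615)*(31 + 32 + 4920))))*(1/10609) = 3949/61790 + (72005/(((½)*(-1/615)*4983)))*(1/10609) = 3949/61790 + (72005/(-1661/410))*(1/10609) = 3949/61790 + (72005*(-410/1661))*(1/10609) = 3949/61790 - 29522050/1661*1/10609 = 3949/61790 - 29522050/17621549 = -1754579972499/1088835512710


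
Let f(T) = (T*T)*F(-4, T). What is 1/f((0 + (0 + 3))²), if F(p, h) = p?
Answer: -1/324 ≈ -0.0030864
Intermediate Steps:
f(T) = -4*T² (f(T) = (T*T)*(-4) = T²*(-4) = -4*T²)
1/f((0 + (0 + 3))²) = 1/(-4*(0 + (0 + 3))⁴) = 1/(-4*(0 + 3)⁴) = 1/(-4*(3²)²) = 1/(-4*9²) = 1/(-4*81) = 1/(-324) = -1/324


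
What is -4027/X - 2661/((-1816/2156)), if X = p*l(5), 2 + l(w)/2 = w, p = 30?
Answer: 128170981/40860 ≈ 3136.8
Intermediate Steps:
l(w) = -4 + 2*w
X = 180 (X = 30*(-4 + 2*5) = 30*(-4 + 10) = 30*6 = 180)
-4027/X - 2661/((-1816/2156)) = -4027/180 - 2661/((-1816/2156)) = -4027*1/180 - 2661/((-1816*1/2156)) = -4027/180 - 2661/(-454/539) = -4027/180 - 2661*(-539/454) = -4027/180 + 1434279/454 = 128170981/40860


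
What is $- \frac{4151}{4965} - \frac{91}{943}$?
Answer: $- \frac{4366208}{4681995} \approx -0.93255$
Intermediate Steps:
$- \frac{4151}{4965} - \frac{91}{943} = - \frac{4366208}{4681995}$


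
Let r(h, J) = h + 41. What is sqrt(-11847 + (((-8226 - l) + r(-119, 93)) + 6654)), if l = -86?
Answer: I*sqrt(13411) ≈ 115.81*I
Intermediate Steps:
r(h, J) = 41 + h
sqrt(-11847 + (((-8226 - l) + r(-119, 93)) + 6654)) = sqrt(-11847 + (((-8226 - 1*(-86)) + (41 - 119)) + 6654)) = sqrt(-11847 + (((-8226 + 86) - 78) + 6654)) = sqrt(-11847 + ((-8140 - 78) + 6654)) = sqrt(-11847 + (-8218 + 6654)) = sqrt(-11847 - 1564) = sqrt(-13411) = I*sqrt(13411)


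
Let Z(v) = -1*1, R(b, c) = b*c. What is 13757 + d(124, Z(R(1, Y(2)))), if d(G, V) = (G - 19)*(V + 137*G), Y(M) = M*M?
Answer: 1797392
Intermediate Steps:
Y(M) = M²
Z(v) = -1
d(G, V) = (-19 + G)*(V + 137*G)
13757 + d(124, Z(R(1, Y(2)))) = 13757 + (-2603*124 - 19*(-1) + 137*124² + 124*(-1)) = 13757 + (-322772 + 19 + 137*15376 - 124) = 13757 + (-322772 + 19 + 2106512 - 124) = 13757 + 1783635 = 1797392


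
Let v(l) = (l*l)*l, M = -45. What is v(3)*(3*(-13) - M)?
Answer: 162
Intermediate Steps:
v(l) = l³ (v(l) = l²*l = l³)
v(3)*(3*(-13) - M) = 3³*(3*(-13) - 1*(-45)) = 27*(-39 + 45) = 27*6 = 162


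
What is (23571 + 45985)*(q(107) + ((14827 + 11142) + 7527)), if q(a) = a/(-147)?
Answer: 342480180580/147 ≈ 2.3298e+9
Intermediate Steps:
q(a) = -a/147 (q(a) = a*(-1/147) = -a/147)
(23571 + 45985)*(q(107) + ((14827 + 11142) + 7527)) = (23571 + 45985)*(-1/147*107 + ((14827 + 11142) + 7527)) = 69556*(-107/147 + (25969 + 7527)) = 69556*(-107/147 + 33496) = 69556*(4923805/147) = 342480180580/147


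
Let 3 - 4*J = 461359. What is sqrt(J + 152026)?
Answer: sqrt(36687) ≈ 191.54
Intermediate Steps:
J = -115339 (J = 3/4 - 1/4*461359 = 3/4 - 461359/4 = -115339)
sqrt(J + 152026) = sqrt(-115339 + 152026) = sqrt(36687)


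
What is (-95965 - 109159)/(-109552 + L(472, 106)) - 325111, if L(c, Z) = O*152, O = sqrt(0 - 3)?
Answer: -60966648019802/187526719 + 974339*I*sqrt(3)/375053438 ≈ -3.2511e+5 + 0.0044996*I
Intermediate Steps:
O = I*sqrt(3) (O = sqrt(-3) = I*sqrt(3) ≈ 1.732*I)
L(c, Z) = 152*I*sqrt(3) (L(c, Z) = (I*sqrt(3))*152 = 152*I*sqrt(3))
(-95965 - 109159)/(-109552 + L(472, 106)) - 325111 = (-95965 - 109159)/(-109552 + 152*I*sqrt(3)) - 325111 = -205124/(-109552 + 152*I*sqrt(3)) - 325111 = -325111 - 205124/(-109552 + 152*I*sqrt(3))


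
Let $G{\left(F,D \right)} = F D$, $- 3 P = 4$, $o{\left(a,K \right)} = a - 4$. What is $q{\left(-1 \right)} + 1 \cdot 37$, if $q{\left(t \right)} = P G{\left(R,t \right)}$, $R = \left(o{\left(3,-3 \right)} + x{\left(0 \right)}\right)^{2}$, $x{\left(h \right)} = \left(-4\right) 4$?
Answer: $\frac{1267}{3} \approx 422.33$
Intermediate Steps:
$o{\left(a,K \right)} = -4 + a$ ($o{\left(a,K \right)} = a - 4 = -4 + a$)
$P = - \frac{4}{3}$ ($P = \left(- \frac{1}{3}\right) 4 = - \frac{4}{3} \approx -1.3333$)
$x{\left(h \right)} = -16$
$R = 289$ ($R = \left(\left(-4 + 3\right) - 16\right)^{2} = \left(-1 - 16\right)^{2} = \left(-17\right)^{2} = 289$)
$G{\left(F,D \right)} = D F$
$q{\left(t \right)} = - \frac{1156 t}{3}$ ($q{\left(t \right)} = - \frac{4 t 289}{3} = - \frac{4 \cdot 289 t}{3} = - \frac{1156 t}{3}$)
$q{\left(-1 \right)} + 1 \cdot 37 = \left(- \frac{1156}{3}\right) \left(-1\right) + 1 \cdot 37 = \frac{1156}{3} + 37 = \frac{1267}{3}$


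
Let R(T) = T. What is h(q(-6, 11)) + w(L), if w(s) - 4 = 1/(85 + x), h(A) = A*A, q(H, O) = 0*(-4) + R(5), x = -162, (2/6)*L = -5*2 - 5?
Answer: 2232/77 ≈ 28.987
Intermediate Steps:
L = -45 (L = 3*(-5*2 - 5) = 3*(-10 - 5) = 3*(-15) = -45)
q(H, O) = 5 (q(H, O) = 0*(-4) + 5 = 0 + 5 = 5)
h(A) = A²
w(s) = 307/77 (w(s) = 4 + 1/(85 - 162) = 4 + 1/(-77) = 4 - 1/77 = 307/77)
h(q(-6, 11)) + w(L) = 5² + 307/77 = 25 + 307/77 = 2232/77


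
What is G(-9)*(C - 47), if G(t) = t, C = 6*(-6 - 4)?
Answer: 963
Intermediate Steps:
C = -60 (C = 6*(-10) = -60)
G(-9)*(C - 47) = -9*(-60 - 47) = -9*(-107) = 963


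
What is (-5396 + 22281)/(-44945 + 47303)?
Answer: 16885/2358 ≈ 7.1607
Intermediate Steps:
(-5396 + 22281)/(-44945 + 47303) = 16885/2358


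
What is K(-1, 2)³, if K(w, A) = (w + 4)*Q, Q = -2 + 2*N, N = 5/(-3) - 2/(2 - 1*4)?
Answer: -1000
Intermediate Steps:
N = -⅔ (N = 5*(-⅓) - 2/(2 - 4) = -5/3 - 2/(-2) = -5/3 - 2*(-½) = -5/3 + 1 = -⅔ ≈ -0.66667)
Q = -10/3 (Q = -2 + 2*(-⅔) = -2 - 4/3 = -10/3 ≈ -3.3333)
K(w, A) = -40/3 - 10*w/3 (K(w, A) = (w + 4)*(-10/3) = (4 + w)*(-10/3) = -40/3 - 10*w/3)
K(-1, 2)³ = (-40/3 - 10/3*(-1))³ = (-40/3 + 10/3)³ = (-10)³ = -1000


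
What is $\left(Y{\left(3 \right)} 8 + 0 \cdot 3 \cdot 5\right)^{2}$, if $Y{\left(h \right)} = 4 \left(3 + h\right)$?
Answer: $36864$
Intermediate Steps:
$Y{\left(h \right)} = 12 + 4 h$
$\left(Y{\left(3 \right)} 8 + 0 \cdot 3 \cdot 5\right)^{2} = \left(\left(12 + 4 \cdot 3\right) 8 + 0 \cdot 3 \cdot 5\right)^{2} = \left(\left(12 + 12\right) 8 + 0 \cdot 5\right)^{2} = \left(24 \cdot 8 + 0\right)^{2} = \left(192 + 0\right)^{2} = 192^{2} = 36864$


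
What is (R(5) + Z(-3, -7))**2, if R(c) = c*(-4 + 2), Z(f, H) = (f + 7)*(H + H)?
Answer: 4356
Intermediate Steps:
Z(f, H) = 2*H*(7 + f) (Z(f, H) = (7 + f)*(2*H) = 2*H*(7 + f))
R(c) = -2*c (R(c) = c*(-2) = -2*c)
(R(5) + Z(-3, -7))**2 = (-2*5 + 2*(-7)*(7 - 3))**2 = (-10 + 2*(-7)*4)**2 = (-10 - 56)**2 = (-66)**2 = 4356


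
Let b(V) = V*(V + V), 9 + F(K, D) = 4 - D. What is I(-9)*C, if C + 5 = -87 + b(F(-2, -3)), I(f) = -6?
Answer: 504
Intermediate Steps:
F(K, D) = -5 - D (F(K, D) = -9 + (4 - D) = -5 - D)
b(V) = 2*V**2 (b(V) = V*(2*V) = 2*V**2)
C = -84 (C = -5 + (-87 + 2*(-5 - 1*(-3))**2) = -5 + (-87 + 2*(-5 + 3)**2) = -5 + (-87 + 2*(-2)**2) = -5 + (-87 + 2*4) = -5 + (-87 + 8) = -5 - 79 = -84)
I(-9)*C = -6*(-84) = 504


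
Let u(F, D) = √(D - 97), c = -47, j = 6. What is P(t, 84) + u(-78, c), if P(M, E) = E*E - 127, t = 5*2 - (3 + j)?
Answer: 6929 + 12*I ≈ 6929.0 + 12.0*I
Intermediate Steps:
u(F, D) = √(-97 + D)
t = 1 (t = 5*2 - (3 + 6) = 10 - 1*9 = 10 - 9 = 1)
P(M, E) = -127 + E² (P(M, E) = E² - 127 = -127 + E²)
P(t, 84) + u(-78, c) = (-127 + 84²) + √(-97 - 47) = (-127 + 7056) + √(-144) = 6929 + 12*I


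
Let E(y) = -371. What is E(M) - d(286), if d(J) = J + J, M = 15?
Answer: -943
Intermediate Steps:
d(J) = 2*J
E(M) - d(286) = -371 - 2*286 = -371 - 1*572 = -371 - 572 = -943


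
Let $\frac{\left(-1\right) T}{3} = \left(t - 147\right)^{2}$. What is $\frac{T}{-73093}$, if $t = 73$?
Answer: $\frac{16428}{73093} \approx 0.22475$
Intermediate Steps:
$T = -16428$ ($T = - 3 \left(73 - 147\right)^{2} = - 3 \left(-74\right)^{2} = \left(-3\right) 5476 = -16428$)
$\frac{T}{-73093} = - \frac{16428}{-73093} = \left(-16428\right) \left(- \frac{1}{73093}\right) = \frac{16428}{73093}$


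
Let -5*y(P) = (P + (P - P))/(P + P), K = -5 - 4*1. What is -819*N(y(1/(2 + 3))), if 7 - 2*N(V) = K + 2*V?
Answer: -66339/10 ≈ -6633.9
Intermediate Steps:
K = -9 (K = -5 - 4 = -9)
y(P) = -1/10 (y(P) = -(P + (P - P))/(5*(P + P)) = -(P + 0)/(5*(2*P)) = -P*1/(2*P)/5 = -1/5*1/2 = -1/10)
N(V) = 8 - V (N(V) = 7/2 - (-9 + 2*V)/2 = 7/2 + (9/2 - V) = 8 - V)
-819*N(y(1/(2 + 3))) = -819*(8 - 1*(-1/10)) = -819*(8 + 1/10) = -819*81/10 = -66339/10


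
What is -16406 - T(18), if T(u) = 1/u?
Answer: -295309/18 ≈ -16406.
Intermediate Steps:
-16406 - T(18) = -16406 - 1/18 = -295309/18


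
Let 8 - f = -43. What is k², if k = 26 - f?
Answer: 625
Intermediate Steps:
f = 51 (f = 8 - 1*(-43) = 8 + 43 = 51)
k = -25 (k = 26 - 1*51 = 26 - 51 = -25)
k² = (-25)² = 625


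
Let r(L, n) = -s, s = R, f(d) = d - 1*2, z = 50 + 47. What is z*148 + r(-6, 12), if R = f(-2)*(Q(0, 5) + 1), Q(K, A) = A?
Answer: 14380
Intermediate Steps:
z = 97
f(d) = -2 + d (f(d) = d - 2 = -2 + d)
R = -24 (R = (-2 - 2)*(5 + 1) = -4*6 = -24)
s = -24
r(L, n) = 24 (r(L, n) = -1*(-24) = 24)
z*148 + r(-6, 12) = 97*148 + 24 = 14356 + 24 = 14380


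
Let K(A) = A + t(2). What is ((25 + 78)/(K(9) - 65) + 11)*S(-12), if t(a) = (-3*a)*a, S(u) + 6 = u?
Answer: -5805/34 ≈ -170.74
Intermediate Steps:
S(u) = -6 + u
t(a) = -3*a**2
K(A) = -12 + A (K(A) = A - 3*2**2 = A - 3*4 = A - 12 = -12 + A)
((25 + 78)/(K(9) - 65) + 11)*S(-12) = ((25 + 78)/((-12 + 9) - 65) + 11)*(-6 - 12) = (103/(-3 - 65) + 11)*(-18) = (103/(-68) + 11)*(-18) = (103*(-1/68) + 11)*(-18) = (-103/68 + 11)*(-18) = (645/68)*(-18) = -5805/34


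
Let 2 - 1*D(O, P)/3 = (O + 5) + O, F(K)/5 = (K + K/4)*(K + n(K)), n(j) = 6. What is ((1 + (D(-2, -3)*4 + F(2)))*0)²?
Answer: 0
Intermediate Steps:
F(K) = 25*K*(6 + K)/4 (F(K) = 5*((K + K/4)*(K + 6)) = 5*((K + K*(¼))*(6 + K)) = 5*((K + K/4)*(6 + K)) = 5*((5*K/4)*(6 + K)) = 5*(5*K*(6 + K)/4) = 25*K*(6 + K)/4)
D(O, P) = -9 - 6*O (D(O, P) = 6 - 3*((O + 5) + O) = 6 - 3*((5 + O) + O) = 6 - 3*(5 + 2*O) = 6 + (-15 - 6*O) = -9 - 6*O)
((1 + (D(-2, -3)*4 + F(2)))*0)² = ((1 + ((-9 - 6*(-2))*4 + (25/4)*2*(6 + 2)))*0)² = ((1 + ((-9 + 12)*4 + (25/4)*2*8))*0)² = ((1 + (3*4 + 100))*0)² = ((1 + (12 + 100))*0)² = ((1 + 112)*0)² = (113*0)² = 0² = 0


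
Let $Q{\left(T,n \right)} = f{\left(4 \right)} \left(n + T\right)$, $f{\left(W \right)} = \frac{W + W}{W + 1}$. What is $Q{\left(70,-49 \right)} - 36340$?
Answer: $- \frac{181532}{5} \approx -36306.0$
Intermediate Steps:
$f{\left(W \right)} = \frac{2 W}{1 + W}$
$Q{\left(T,n \right)} = \frac{8 T}{5} + \frac{8 n}{5}$ ($Q{\left(T,n \right)} = 2 \cdot 4 \frac{1}{1 + 4} \left(n + T\right) = 2 \cdot 4 \cdot \frac{1}{5} \left(T + n\right) = \frac{8 \left(T + n\right)}{5} = \frac{8 T}{5} + \frac{8 n}{5}$)
$Q{\left(70,-49 \right)} - 36340 = \left(\frac{8}{5} \cdot 70 + \frac{8}{5} \left(-49\right)\right) - 36340 = \left(112 - \frac{392}{5}\right) - 36340 = \frac{168}{5} - 36340 = - \frac{181532}{5}$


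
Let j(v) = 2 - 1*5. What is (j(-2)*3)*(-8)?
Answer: 72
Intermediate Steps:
j(v) = -3 (j(v) = 2 - 5 = -3)
(j(-2)*3)*(-8) = -3*3*(-8) = -9*(-8) = 72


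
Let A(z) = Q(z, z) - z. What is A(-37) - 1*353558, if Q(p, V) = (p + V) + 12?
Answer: -353583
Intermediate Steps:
Q(p, V) = 12 + V + p (Q(p, V) = (V + p) + 12 = 12 + V + p)
A(z) = 12 + z (A(z) = (12 + z + z) - z = (12 + 2*z) - z = 12 + z)
A(-37) - 1*353558 = (12 - 37) - 1*353558 = -25 - 353558 = -353583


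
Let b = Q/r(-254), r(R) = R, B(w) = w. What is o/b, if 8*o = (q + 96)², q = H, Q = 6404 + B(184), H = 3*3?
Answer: -155575/2928 ≈ -53.134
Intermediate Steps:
H = 9
Q = 6588 (Q = 6404 + 184 = 6588)
q = 9
b = -3294/127 (b = 6588/(-254) = 6588*(-1/254) = -3294/127 ≈ -25.937)
o = 11025/8 (o = (9 + 96)²/8 = (⅛)*105² = (⅛)*11025 = 11025/8 ≈ 1378.1)
o/b = 11025/(8*(-3294/127)) = (11025/8)*(-127/3294) = -155575/2928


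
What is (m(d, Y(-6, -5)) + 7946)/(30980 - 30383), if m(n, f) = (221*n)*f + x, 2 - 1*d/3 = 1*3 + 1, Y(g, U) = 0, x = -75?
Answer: 7871/597 ≈ 13.184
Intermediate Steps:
d = -6 (d = 6 - 3*(1*3 + 1) = 6 - 3*(3 + 1) = 6 - 3*4 = 6 - 12 = -6)
m(n, f) = -75 + 221*f*n (m(n, f) = (221*n)*f - 75 = 221*f*n - 75 = -75 + 221*f*n)
(m(d, Y(-6, -5)) + 7946)/(30980 - 30383) = ((-75 + 221*0*(-6)) + 7946)/(30980 - 30383) = ((-75 + 0) + 7946)/597 = (-75 + 7946)*(1/597) = 7871*(1/597) = 7871/597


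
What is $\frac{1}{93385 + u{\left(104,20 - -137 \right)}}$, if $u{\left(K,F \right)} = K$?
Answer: $\frac{1}{93489} \approx 1.0696 \cdot 10^{-5}$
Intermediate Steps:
$\frac{1}{93385 + u{\left(104,20 - -137 \right)}} = \frac{1}{93385 + 104} = \frac{1}{93489}$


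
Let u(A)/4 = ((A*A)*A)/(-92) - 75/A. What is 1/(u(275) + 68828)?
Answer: -253/211352417 ≈ -1.1971e-6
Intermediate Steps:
u(A) = -300/A - A³/23 (u(A) = 4*(((A*A)*A)/(-92) - 75/A) = 4*((A²*A)*(-1/92) - 75/A) = 4*(A³*(-1/92) - 75/A) = 4*(-A³/92 - 75/A) = 4*(-75/A - A³/92) = -300/A - A³/23)
1/(u(275) + 68828) = 1/((1/23)*(-6900 - 1*275⁴)/275 + 68828) = 1/((1/23)*(1/275)*(-6900 - 1*5719140625) + 68828) = 1/((1/23)*(1/275)*(-6900 - 5719140625) + 68828) = 1/((1/23)*(1/275)*(-5719147525) + 68828) = 1/(-228765901/253 + 68828) = 1/(-211352417/253) = -253/211352417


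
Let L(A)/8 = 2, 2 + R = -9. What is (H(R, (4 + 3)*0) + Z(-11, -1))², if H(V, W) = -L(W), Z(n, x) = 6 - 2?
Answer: 144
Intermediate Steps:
R = -11 (R = -2 - 9 = -11)
L(A) = 16 (L(A) = 8*2 = 16)
Z(n, x) = 4
H(V, W) = -16 (H(V, W) = -1*16 = -16)
(H(R, (4 + 3)*0) + Z(-11, -1))² = (-16 + 4)² = (-12)² = 144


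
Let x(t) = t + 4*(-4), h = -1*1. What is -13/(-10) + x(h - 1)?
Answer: -167/10 ≈ -16.700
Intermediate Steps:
h = -1
x(t) = -16 + t (x(t) = t - 16 = -16 + t)
-13/(-10) + x(h - 1) = -13/(-10) + (-16 + (-1 - 1)) = -13*(-⅒) + (-16 - 2) = 13/10 - 18 = -167/10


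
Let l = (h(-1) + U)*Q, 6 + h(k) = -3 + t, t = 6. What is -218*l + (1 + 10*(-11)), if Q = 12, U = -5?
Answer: 20819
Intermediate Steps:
h(k) = -3 (h(k) = -6 + (-3 + 6) = -6 + 3 = -3)
l = -96 (l = (-3 - 5)*12 = -8*12 = -96)
-218*l + (1 + 10*(-11)) = -218*(-96) + (1 + 10*(-11)) = 20928 + (1 - 110) = 20928 - 109 = 20819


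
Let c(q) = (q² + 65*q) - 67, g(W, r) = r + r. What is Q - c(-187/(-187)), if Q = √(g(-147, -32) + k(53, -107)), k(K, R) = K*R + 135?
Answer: 1 + 20*I*√14 ≈ 1.0 + 74.833*I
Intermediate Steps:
g(W, r) = 2*r
k(K, R) = 135 + K*R
c(q) = -67 + q² + 65*q
Q = 20*I*√14 (Q = √(2*(-32) + (135 + 53*(-107))) = √(-64 + (135 - 5671)) = √(-64 - 5536) = √(-5600) = 20*I*√14 ≈ 74.833*I)
Q - c(-187/(-187)) = 20*I*√14 - (-67 + (-187/(-187))² + 65*(-187/(-187))) = 20*I*√14 - (-67 + (-187*(-1/187))² + 65*(-187*(-1/187))) = 20*I*√14 - (-67 + 1² + 65*1) = 20*I*√14 - (-67 + 1 + 65) = 20*I*√14 - 1*(-1) = 20*I*√14 + 1 = 1 + 20*I*√14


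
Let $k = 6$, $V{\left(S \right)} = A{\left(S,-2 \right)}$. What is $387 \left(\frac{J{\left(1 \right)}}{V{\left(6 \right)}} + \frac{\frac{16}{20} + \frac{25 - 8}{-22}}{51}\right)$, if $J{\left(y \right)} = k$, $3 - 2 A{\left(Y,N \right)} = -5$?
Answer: $\frac{542961}{935} \approx 580.71$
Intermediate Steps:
$A{\left(Y,N \right)} = 4$ ($A{\left(Y,N \right)} = \frac{3}{2} - - \frac{5}{2} = \frac{3}{2} + \frac{5}{2} = 4$)
$V{\left(S \right)} = 4$
$J{\left(y \right)} = 6$
$387 \left(\frac{J{\left(1 \right)}}{V{\left(6 \right)}} + \frac{\frac{16}{20} + \frac{25 - 8}{-22}}{51}\right) = 387 \left(\frac{6}{4} + \frac{\frac{16}{20} + \frac{25 - 8}{-22}}{51}\right) = 387 \left(6 \cdot \frac{1}{4} + \left(16 \cdot \frac{1}{20} + 17 \left(- \frac{1}{22}\right)\right) \frac{1}{51}\right) = 387 \left(\frac{3}{2} + \left(\frac{4}{5} - \frac{17}{22}\right) \frac{1}{51}\right) = 387 \left(\frac{3}{2} + \frac{3}{110} \cdot \frac{1}{51}\right) = 387 \left(\frac{3}{2} + \frac{1}{1870}\right) = 387 \cdot \frac{1403}{935} = \frac{542961}{935}$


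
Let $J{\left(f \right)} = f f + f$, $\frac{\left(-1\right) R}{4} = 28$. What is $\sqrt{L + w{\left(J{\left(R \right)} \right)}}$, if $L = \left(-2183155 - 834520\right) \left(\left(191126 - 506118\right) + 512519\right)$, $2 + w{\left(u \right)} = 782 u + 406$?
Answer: $i \sqrt{596062567497} \approx 7.7205 \cdot 10^{5} i$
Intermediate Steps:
$R = -112$ ($R = \left(-4\right) 28 = -112$)
$J{\left(f \right)} = f + f^{2}$ ($J{\left(f \right)} = f^{2} + f = f + f^{2}$)
$w{\left(u \right)} = 404 + 782 u$ ($w{\left(u \right)} = -2 + \left(782 u + 406\right) = -2 + \left(406 + 782 u\right) = 404 + 782 u$)
$L = -596072289725$ ($L = - 3017675 \left(\left(191126 - 506118\right) + 512519\right) = - 3017675 \left(-314992 + 512519\right) = \left(-3017675\right) 197527 = -596072289725$)
$\sqrt{L + w{\left(J{\left(R \right)} \right)}} = \sqrt{-596072289725 + \left(404 + 782 \left(- 112 \left(1 - 112\right)\right)\right)} = \sqrt{-596072289725 + \left(404 + 782 \left(\left(-112\right) \left(-111\right)\right)\right)} = \sqrt{-596072289725 + \left(404 + 782 \cdot 12432\right)} = \sqrt{-596072289725 + \left(404 + 9721824\right)} = \sqrt{-596072289725 + 9722228} = \sqrt{-596062567497} = i \sqrt{596062567497}$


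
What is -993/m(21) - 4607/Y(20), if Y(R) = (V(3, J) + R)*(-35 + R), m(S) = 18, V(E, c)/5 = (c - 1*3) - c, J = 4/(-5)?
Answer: 313/50 ≈ 6.2600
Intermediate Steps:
J = -⅘ (J = 4*(-⅕) = -⅘ ≈ -0.80000)
V(E, c) = -15 (V(E, c) = 5*((c - 1*3) - c) = 5*((c - 3) - c) = 5*((-3 + c) - c) = 5*(-3) = -15)
Y(R) = (-35 + R)*(-15 + R) (Y(R) = (-15 + R)*(-35 + R) = (-35 + R)*(-15 + R))
-993/m(21) - 4607/Y(20) = -993/18 - 4607/(525 + 20² - 50*20) = -993*1/18 - 4607/(525 + 400 - 1000) = -331/6 - 4607/(-75) = -331/6 - 4607*(-1/75) = -331/6 + 4607/75 = 313/50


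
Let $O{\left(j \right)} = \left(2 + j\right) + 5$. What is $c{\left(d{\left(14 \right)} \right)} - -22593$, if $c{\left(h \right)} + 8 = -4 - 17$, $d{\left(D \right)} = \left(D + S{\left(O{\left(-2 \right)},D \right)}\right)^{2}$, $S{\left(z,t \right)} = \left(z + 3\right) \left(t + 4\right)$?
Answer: $22564$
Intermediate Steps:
$O{\left(j \right)} = 7 + j$
$S{\left(z,t \right)} = \left(3 + z\right) \left(4 + t\right)$
$d{\left(D \right)} = \left(32 + 9 D\right)^{2}$ ($d{\left(D \right)} = \left(D + \left(12 + 3 D + 4 \left(7 - 2\right) + D \left(7 - 2\right)\right)\right)^{2} = \left(D + \left(12 + 3 D + 4 \cdot 5 + D 5\right)\right)^{2} = \left(D + \left(12 + 3 D + 20 + 5 D\right)\right)^{2} = \left(D + \left(32 + 8 D\right)\right)^{2} = \left(32 + 9 D\right)^{2}$)
$c{\left(h \right)} = -29$ ($c{\left(h \right)} = -8 - 21 = -29$)
$c{\left(d{\left(14 \right)} \right)} - -22593 = -29 - -22593 = -29 + 22593 = 22564$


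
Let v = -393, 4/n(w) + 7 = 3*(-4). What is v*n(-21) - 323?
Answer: -4565/19 ≈ -240.26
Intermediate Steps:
n(w) = -4/19 (n(w) = 4/(-7 + 3*(-4)) = 4/(-7 - 12) = 4/(-19) = 4*(-1/19) = -4/19)
v*n(-21) - 323 = -393*(-4/19) - 323 = 1572/19 - 323 = -4565/19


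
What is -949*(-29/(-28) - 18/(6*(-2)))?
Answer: -67379/28 ≈ -2406.4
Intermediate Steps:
-949*(-29/(-28) - 18/(6*(-2))) = -949*(-29*(-1/28) - 18/(-12)) = -949*(29/28 - 18*(-1/12)) = -949*(29/28 + 3/2) = -949*71/28 = -67379/28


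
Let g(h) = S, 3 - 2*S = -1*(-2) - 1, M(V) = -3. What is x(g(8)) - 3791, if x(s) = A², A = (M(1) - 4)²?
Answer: -1390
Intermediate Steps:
S = 1 (S = 3/2 - (-1*(-2) - 1)/2 = 3/2 - (2 - 1)/2 = 3/2 - ½*1 = 3/2 - ½ = 1)
g(h) = 1
A = 49 (A = (-3 - 4)² = (-7)² = 49)
x(s) = 2401 (x(s) = 49² = 2401)
x(g(8)) - 3791 = 2401 - 3791 = -1390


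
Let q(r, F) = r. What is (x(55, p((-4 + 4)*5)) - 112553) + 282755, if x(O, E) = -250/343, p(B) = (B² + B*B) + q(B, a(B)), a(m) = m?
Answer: 58379036/343 ≈ 1.7020e+5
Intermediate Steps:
p(B) = B + 2*B² (p(B) = (B² + B*B) + B = (B² + B²) + B = 2*B² + B = B + 2*B²)
x(O, E) = -250/343 (x(O, E) = -250*1/343 = -250/343)
(x(55, p((-4 + 4)*5)) - 112553) + 282755 = (-250/343 - 112553) + 282755 = -38605929/343 + 282755 = 58379036/343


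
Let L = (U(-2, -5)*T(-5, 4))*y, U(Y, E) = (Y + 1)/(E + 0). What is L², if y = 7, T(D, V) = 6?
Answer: 1764/25 ≈ 70.560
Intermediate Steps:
U(Y, E) = (1 + Y)/E
L = 42/5 (L = (((1 - 2)/(-5))*6)*7 = (-⅕*(-1)*6)*7 = ((⅕)*6)*7 = (6/5)*7 = 42/5 ≈ 8.4000)
L² = (42/5)² = 1764/25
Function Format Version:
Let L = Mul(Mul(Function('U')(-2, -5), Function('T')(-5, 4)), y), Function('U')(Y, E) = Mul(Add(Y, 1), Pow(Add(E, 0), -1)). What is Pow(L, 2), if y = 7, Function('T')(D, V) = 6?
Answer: Rational(1764, 25) ≈ 70.560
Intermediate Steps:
Function('U')(Y, E) = Mul(Pow(E, -1), Add(1, Y)) (Function('U')(Y, E) = Mul(Add(1, Y), Pow(E, -1)) = Mul(Pow(E, -1), Add(1, Y)))
L = Rational(42, 5) (L = Mul(Mul(Mul(Pow(-5, -1), Add(1, -2)), 6), 7) = Mul(Mul(Mul(Rational(-1, 5), -1), 6), 7) = Mul(Mul(Rational(1, 5), 6), 7) = Mul(Rational(6, 5), 7) = Rational(42, 5) ≈ 8.4000)
Pow(L, 2) = Pow(Rational(42, 5), 2) = Rational(1764, 25)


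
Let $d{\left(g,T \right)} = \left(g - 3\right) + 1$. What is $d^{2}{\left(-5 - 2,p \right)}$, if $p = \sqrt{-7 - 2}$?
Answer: $81$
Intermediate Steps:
$p = 3 i$ ($p = \sqrt{-9} = 3 i \approx 3.0 i$)
$d{\left(g,T \right)} = -2 + g$ ($d{\left(g,T \right)} = \left(-3 + g\right) + 1 = -2 + g$)
$d^{2}{\left(-5 - 2,p \right)} = \left(-2 - 7\right)^{2} = \left(-9\right)^{2} = 81$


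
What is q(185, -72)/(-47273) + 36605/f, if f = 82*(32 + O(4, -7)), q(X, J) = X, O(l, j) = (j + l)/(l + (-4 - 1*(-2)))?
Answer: 42194280/2883653 ≈ 14.632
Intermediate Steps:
O(l, j) = (j + l)/(-2 + l) (O(l, j) = (j + l)/(l + (-4 + 2)) = (j + l)/(l - 2) = (j + l)/(-2 + l))
f = 2501 (f = 82*(32 + (-7 + 4)/(-2 + 4)) = 82*(32 - 3/2) = 82*(61/2) = 2501)
q(185, -72)/(-47273) + 36605/f = 185/(-47273) + 36605/2501 = 185*(-1/47273) + 36605*(1/2501) = -185/47273 + 36605/2501 = 42194280/2883653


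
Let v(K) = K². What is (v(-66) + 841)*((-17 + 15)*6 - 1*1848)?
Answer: -9666420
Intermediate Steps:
(v(-66) + 841)*((-17 + 15)*6 - 1*1848) = ((-66)² + 841)*((-17 + 15)*6 - 1*1848) = (4356 + 841)*(-2*6 - 1848) = 5197*(-12 - 1848) = 5197*(-1860) = -9666420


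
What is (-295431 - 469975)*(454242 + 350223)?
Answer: -615742337790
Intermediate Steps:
(-295431 - 469975)*(454242 + 350223) = -765406*804465 = -615742337790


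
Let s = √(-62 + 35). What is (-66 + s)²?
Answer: 4329 - 396*I*√3 ≈ 4329.0 - 685.89*I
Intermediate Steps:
s = 3*I*√3 (s = √(-27) = 3*I*√3 ≈ 5.1962*I)
(-66 + s)² = (-66 + 3*I*√3)²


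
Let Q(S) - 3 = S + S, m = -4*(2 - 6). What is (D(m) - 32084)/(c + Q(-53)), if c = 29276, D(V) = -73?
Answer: -32157/29173 ≈ -1.1023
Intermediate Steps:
m = 16 (m = -4*(-4) = 16)
Q(S) = 3 + 2*S (Q(S) = 3 + (S + S) = 3 + 2*S)
(D(m) - 32084)/(c + Q(-53)) = (-73 - 32084)/(29276 + (3 + 2*(-53))) = -32157/(29276 + (3 - 106)) = -32157/(29276 - 103) = -32157/29173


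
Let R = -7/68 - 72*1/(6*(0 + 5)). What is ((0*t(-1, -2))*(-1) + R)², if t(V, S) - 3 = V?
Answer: 724201/115600 ≈ 6.2647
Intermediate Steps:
t(V, S) = 3 + V
R = -851/340 (R = -7*1/68 - 72/(5*6) = -7/68 - 72/30 = -7/68 - 72*1/30 = -7/68 - 12/5 = -851/340 ≈ -2.5029)
((0*t(-1, -2))*(-1) + R)² = ((0*(3 - 1))*(-1) - 851/340)² = ((0*2)*(-1) - 851/340)² = (0*(-1) - 851/340)² = (0 - 851/340)² = (-851/340)² = 724201/115600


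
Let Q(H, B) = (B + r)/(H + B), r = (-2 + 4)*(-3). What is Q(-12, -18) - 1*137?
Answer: -681/5 ≈ -136.20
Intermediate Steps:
r = -6 (r = 2*(-3) = -6)
Q(H, B) = (-6 + B)/(B + H) (Q(H, B) = (B - 6)/(H + B) = (-6 + B)/(B + H))
Q(-12, -18) - 1*137 = (-6 - 18)/(-18 - 12) - 1*137 = -24/(-30) - 137 = -1/30*(-24) - 137 = 4/5 - 137 = -681/5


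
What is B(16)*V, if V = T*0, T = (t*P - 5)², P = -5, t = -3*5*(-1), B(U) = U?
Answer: 0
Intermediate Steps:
t = 15 (t = -15*(-1) = 15)
T = 6400 (T = (15*(-5) - 5)² = (-75 - 5)² = (-80)² = 6400)
V = 0 (V = 6400*0 = 0)
B(16)*V = 16*0 = 0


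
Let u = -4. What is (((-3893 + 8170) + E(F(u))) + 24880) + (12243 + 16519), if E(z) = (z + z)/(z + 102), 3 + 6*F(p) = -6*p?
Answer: 12220923/211 ≈ 57919.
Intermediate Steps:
F(p) = -1/2 - p (F(p) = -1/2 + (-6*p)/6 = -1/2 - p)
E(z) = 2*z/(102 + z) (E(z) = (2*z)/(102 + z) = 2*z/(102 + z))
(((-3893 + 8170) + E(F(u))) + 24880) + (12243 + 16519) = (((-3893 + 8170) + 2*(-1/2 - 1*(-4))/(102 + (-1/2 - 1*(-4)))) + 24880) + (12243 + 16519) = ((4277 + 2*(-1/2 + 4)/(102 + (-1/2 + 4))) + 24880) + 28762 = ((4277 + 2*(7/2)/(102 + 7/2)) + 24880) + 28762 = ((4277 + 2*(7/2)/(211/2)) + 24880) + 28762 = ((4277 + 2*(7/2)*(2/211)) + 24880) + 28762 = ((4277 + 14/211) + 24880) + 28762 = (902461/211 + 24880) + 28762 = 6152141/211 + 28762 = 12220923/211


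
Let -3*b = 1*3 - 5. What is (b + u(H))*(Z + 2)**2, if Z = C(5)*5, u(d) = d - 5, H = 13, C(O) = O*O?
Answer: 419354/3 ≈ 1.3978e+5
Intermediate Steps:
C(O) = O**2
u(d) = -5 + d
Z = 125 (Z = 5**2*5 = 25*5 = 125)
b = 2/3 (b = -(1*3 - 5)/3 = -(3 - 5)/3 = -1/3*(-2) = 2/3 ≈ 0.66667)
(b + u(H))*(Z + 2)**2 = (2/3 + (-5 + 13))*(125 + 2)**2 = (2/3 + 8)*127**2 = (26/3)*16129 = 419354/3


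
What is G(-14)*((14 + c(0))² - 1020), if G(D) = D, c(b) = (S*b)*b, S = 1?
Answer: 11536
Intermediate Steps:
c(b) = b² (c(b) = (1*b)*b = b*b = b²)
G(-14)*((14 + c(0))² - 1020) = -14*((14 + 0²)² - 1020) = -14*((14 + 0)² - 1020) = -14*(14² - 1020) = -14*(196 - 1020) = -14*(-824) = 11536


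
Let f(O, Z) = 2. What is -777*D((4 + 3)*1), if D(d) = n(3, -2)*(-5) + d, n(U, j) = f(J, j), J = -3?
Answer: 2331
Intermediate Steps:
n(U, j) = 2
D(d) = -10 + d (D(d) = 2*(-5) + d = -10 + d)
-777*D((4 + 3)*1) = -777*(-10 + (4 + 3)*1) = -777*(-10 + 7*1) = -777*(-10 + 7) = -777*(-3) = 2331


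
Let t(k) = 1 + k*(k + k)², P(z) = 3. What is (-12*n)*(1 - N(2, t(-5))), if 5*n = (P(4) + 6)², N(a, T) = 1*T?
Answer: -97200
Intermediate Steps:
t(k) = 1 + 4*k³ (t(k) = 1 + k*(2*k)² = 1 + k*(4*k²) = 1 + 4*k³)
N(a, T) = T
n = 81/5 (n = (3 + 6)²/5 = (⅕)*9² = (⅕)*81 = 81/5 ≈ 16.200)
(-12*n)*(1 - N(2, t(-5))) = (-12*81/5)*(1 - (1 + 4*(-5)³)) = -972*(1 - (1 + 4*(-125)))/5 = -972*(1 - (1 - 500))/5 = -972*(1 - 1*(-499))/5 = -972*(1 + 499)/5 = -972/5*500 = -97200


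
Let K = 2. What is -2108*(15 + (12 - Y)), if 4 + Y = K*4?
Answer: -48484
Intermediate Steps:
Y = 4 (Y = -4 + 2*4 = -4 + 8 = 4)
-2108*(15 + (12 - Y)) = -2108*(15 + (12 - 1*4)) = -2108*(15 + (12 - 4)) = -2108*(15 + 8) = -2108*23 = -48484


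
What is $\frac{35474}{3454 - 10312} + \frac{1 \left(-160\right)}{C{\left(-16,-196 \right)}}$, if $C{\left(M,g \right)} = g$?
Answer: $- \frac{731953}{168021} \approx -4.3563$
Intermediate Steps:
$\frac{35474}{3454 - 10312} + \frac{1 \left(-160\right)}{C{\left(-16,-196 \right)}} = \frac{35474}{3454 - 10312} + \frac{1 \left(-160\right)}{-196} = \frac{35474}{3454 - 10312} - - \frac{40}{49} = \frac{35474}{-6858} + \frac{40}{49} = 35474 \left(- \frac{1}{6858}\right) + \frac{40}{49} = - \frac{17737}{3429} + \frac{40}{49} = - \frac{731953}{168021}$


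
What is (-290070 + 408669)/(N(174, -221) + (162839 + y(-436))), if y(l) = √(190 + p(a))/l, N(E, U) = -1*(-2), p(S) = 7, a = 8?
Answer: 3671282181066864/5040811993752779 + 51709164*√197/5040811993752779 ≈ 0.72831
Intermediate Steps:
N(E, U) = 2
y(l) = √197/l (y(l) = √(190 + 7)/l = √197/l)
(-290070 + 408669)/(N(174, -221) + (162839 + y(-436))) = (-290070 + 408669)/(2 + (162839 + √197/(-436))) = 118599/(2 + (162839 + √197*(-1/436))) = 118599/(2 + (162839 - √197/436)) = 118599/(162841 - √197/436)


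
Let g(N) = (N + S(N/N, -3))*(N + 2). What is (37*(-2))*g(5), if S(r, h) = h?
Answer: -1036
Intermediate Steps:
g(N) = (-3 + N)*(2 + N) (g(N) = (N - 3)*(N + 2) = (-3 + N)*(2 + N))
(37*(-2))*g(5) = (37*(-2))*(-6 + 5**2 - 1*5) = -74*(-6 + 25 - 5) = -74*14 = -1036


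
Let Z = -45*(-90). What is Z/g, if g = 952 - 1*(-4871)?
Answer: 450/647 ≈ 0.69552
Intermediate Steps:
g = 5823 (g = 952 + 4871 = 5823)
Z = 4050
Z/g = 4050/5823 = 4050*(1/5823) = 450/647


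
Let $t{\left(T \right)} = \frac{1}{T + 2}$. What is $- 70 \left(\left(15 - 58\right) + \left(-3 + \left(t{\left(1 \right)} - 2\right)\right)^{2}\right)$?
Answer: $\frac{13370}{9} \approx 1485.6$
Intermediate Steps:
$t{\left(T \right)} = \frac{1}{2 + T}$
$- 70 \left(\left(15 - 58\right) + \left(-3 + \left(t{\left(1 \right)} - 2\right)\right)^{2}\right) = - 70 \left(\left(15 - 58\right) + \left(-3 - \left(2 - \frac{1}{2 + 1}\right)\right)^{2}\right) = - 70 \left(\left(15 - 58\right) + \left(-3 - \left(2 - \frac{1}{3}\right)\right)^{2}\right) = - 70 \left(-43 + \left(-3 + \left(\frac{1}{3} - 2\right)\right)^{2}\right) = - 70 \left(-43 + \left(-3 - \frac{5}{3}\right)^{2}\right) = - 70 \left(-43 + \left(- \frac{14}{3}\right)^{2}\right) = - 70 \left(-43 + \frac{196}{9}\right) = \left(-70\right) \left(- \frac{191}{9}\right) = \frac{13370}{9}$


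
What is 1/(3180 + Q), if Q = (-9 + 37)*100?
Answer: 1/5980 ≈ 0.00016722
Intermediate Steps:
Q = 2800 (Q = 28*100 = 2800)
1/(3180 + Q) = 1/(3180 + 2800) = 1/5980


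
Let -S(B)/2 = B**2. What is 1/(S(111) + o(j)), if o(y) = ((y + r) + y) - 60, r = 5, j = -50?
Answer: -1/24797 ≈ -4.0327e-5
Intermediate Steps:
S(B) = -2*B**2
o(y) = -55 + 2*y (o(y) = ((y + 5) + y) - 60 = ((5 + y) + y) - 60 = (5 + 2*y) - 60 = -55 + 2*y)
1/(S(111) + o(j)) = 1/(-2*111**2 + (-55 + 2*(-50))) = 1/(-2*12321 + (-55 - 100)) = 1/(-24642 - 155) = 1/(-24797) = -1/24797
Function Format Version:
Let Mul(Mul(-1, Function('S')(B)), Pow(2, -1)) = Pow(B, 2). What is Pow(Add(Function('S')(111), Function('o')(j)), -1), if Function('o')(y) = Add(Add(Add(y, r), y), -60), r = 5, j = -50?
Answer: Rational(-1, 24797) ≈ -4.0327e-5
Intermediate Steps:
Function('S')(B) = Mul(-2, Pow(B, 2))
Function('o')(y) = Add(-55, Mul(2, y)) (Function('o')(y) = Add(Add(Add(y, 5), y), -60) = Add(Add(Add(5, y), y), -60) = Add(Add(5, Mul(2, y)), -60) = Add(-55, Mul(2, y)))
Pow(Add(Function('S')(111), Function('o')(j)), -1) = Pow(Add(Mul(-2, Pow(111, 2)), Add(-55, Mul(2, -50))), -1) = Pow(Add(Mul(-2, 12321), Add(-55, -100)), -1) = Pow(Add(-24642, -155), -1) = Pow(-24797, -1) = Rational(-1, 24797)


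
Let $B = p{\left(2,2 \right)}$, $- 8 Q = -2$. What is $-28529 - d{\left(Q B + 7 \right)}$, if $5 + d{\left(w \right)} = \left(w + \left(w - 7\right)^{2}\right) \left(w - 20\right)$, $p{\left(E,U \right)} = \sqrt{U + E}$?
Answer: $- \frac{227417}{8} \approx -28427.0$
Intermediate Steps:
$p{\left(E,U \right)} = \sqrt{E + U}$
$Q = \frac{1}{4}$ ($Q = \left(- \frac{1}{8}\right) \left(-2\right) = \frac{1}{4} \approx 0.25$)
$B = 2$ ($B = \sqrt{2 + 2} = \sqrt{4} = 2$)
$d{\left(w \right)} = -5 + \left(-20 + w\right) \left(w + \left(-7 + w\right)^{2}\right)$ ($d{\left(w \right)} = -5 + \left(w + \left(w - 7\right)^{2}\right) \left(w - 20\right) = -5 + \left(w + \left(-7 + w\right)^{2}\right) \left(-20 + w\right) = -5 + \left(-20 + w\right) \left(w + \left(-7 + w\right)^{2}\right)$)
$-28529 - d{\left(Q B + 7 \right)} = -28529 - \left(-985 + \left(\frac{1}{4} \cdot 2 + 7\right)^{3} - 33 \left(\frac{1}{4} \cdot 2 + 7\right)^{2} + 309 \left(\frac{1}{4} \cdot 2 + 7\right)\right) = -28529 - \left(-985 + \left(\frac{1}{2} + 7\right)^{3} - 33 \left(\frac{1}{2} + 7\right)^{2} + 309 \left(\frac{1}{2} + 7\right)\right) = -28529 - \left(-985 + \left(\frac{15}{2}\right)^{3} - 33 \left(\frac{15}{2}\right)^{2} + 309 \cdot \frac{15}{2}\right) = -28529 - \left(-985 + \frac{3375}{8} - \frac{7425}{4} + \frac{4635}{2}\right) = -28529 - - \frac{815}{8} = -28529 + \frac{815}{8} = - \frac{227417}{8}$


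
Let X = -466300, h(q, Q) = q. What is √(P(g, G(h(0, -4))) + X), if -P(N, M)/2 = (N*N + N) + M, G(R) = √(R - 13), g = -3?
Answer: √(-466312 - 2*I*√13) ≈ 0.005 - 682.87*I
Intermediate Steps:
G(R) = √(-13 + R)
P(N, M) = -2*M - 2*N - 2*N² (P(N, M) = -2*((N*N + N) + M) = -2*((N² + N) + M) = -2*((N + N²) + M) = -2*(M + N + N²) = -2*M - 2*N - 2*N²)
√(P(g, G(h(0, -4))) + X) = √((-2*√(-13 + 0) - 2*(-3) - 2*(-3)²) - 466300) = √((-2*I*√13 + 6 - 2*9) - 466300) = √((-2*I*√13 + 6 - 18) - 466300) = √((-12 - 2*I*√13) - 466300) = √(-466312 - 2*I*√13)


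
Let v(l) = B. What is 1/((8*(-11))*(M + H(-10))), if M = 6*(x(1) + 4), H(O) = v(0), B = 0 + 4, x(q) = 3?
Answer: -1/4048 ≈ -0.00024704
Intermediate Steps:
B = 4
v(l) = 4
H(O) = 4
M = 42 (M = 6*(3 + 4) = 6*7 = 42)
1/((8*(-11))*(M + H(-10))) = 1/((8*(-11))*(42 + 4)) = 1/(-88*46) = 1/(-4048) = -1/4048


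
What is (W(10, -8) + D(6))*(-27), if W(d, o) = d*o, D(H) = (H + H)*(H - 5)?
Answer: 1836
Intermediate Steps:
D(H) = 2*H*(-5 + H) (D(H) = (2*H)*(-5 + H) = 2*H*(-5 + H))
(W(10, -8) + D(6))*(-27) = (10*(-8) + 2*6*(-5 + 6))*(-27) = (-80 + 2*6*1)*(-27) = (-80 + 12)*(-27) = -68*(-27) = 1836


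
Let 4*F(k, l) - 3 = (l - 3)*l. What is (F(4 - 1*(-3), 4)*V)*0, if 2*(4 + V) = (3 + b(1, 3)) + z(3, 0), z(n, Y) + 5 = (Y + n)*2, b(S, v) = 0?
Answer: 0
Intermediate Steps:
F(k, l) = ¾ + l*(-3 + l)/4 (F(k, l) = ¾ + ((l - 3)*l)/4 = ¾ + ((-3 + l)*l)/4 = ¾ + (l*(-3 + l))/4 = ¾ + l*(-3 + l)/4)
z(n, Y) = -5 + 2*Y + 2*n (z(n, Y) = -5 + (Y + n)*2 = -5 + (2*Y + 2*n) = -5 + 2*Y + 2*n)
V = -2 (V = -4 + ((3 + 0) + (-5 + 2*0 + 2*3))/2 = -4 + (3 + (-5 + 0 + 6))/2 = -4 + (3 + 1)/2 = -4 + (½)*4 = -4 + 2 = -2)
(F(4 - 1*(-3), 4)*V)*0 = ((¾ - ¾*4 + (¼)*4²)*(-2))*0 = ((¾ - 3 + (¼)*16)*(-2))*0 = ((¾ - 3 + 4)*(-2))*0 = ((7/4)*(-2))*0 = -7/2*0 = 0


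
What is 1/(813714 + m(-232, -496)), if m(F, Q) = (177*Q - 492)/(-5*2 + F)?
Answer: 121/98503536 ≈ 1.2284e-6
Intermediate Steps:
m(F, Q) = (-492 + 177*Q)/(-10 + F)
1/(813714 + m(-232, -496)) = 1/(813714 + 3*(-164 + 59*(-496))/(-10 - 232)) = 1/(813714 + 3*(-164 - 29264)/(-242)) = 1/(813714 + 3*(-1/242)*(-29428)) = 1/(813714 + 44142/121) = 1/(98503536/121) = 121/98503536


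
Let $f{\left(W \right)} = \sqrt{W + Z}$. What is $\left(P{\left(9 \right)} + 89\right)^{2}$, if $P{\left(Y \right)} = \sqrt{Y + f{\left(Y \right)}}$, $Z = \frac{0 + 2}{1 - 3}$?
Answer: $\left(89 + \sqrt{9 + 2 \sqrt{2}}\right)^{2} \approx 8545.0$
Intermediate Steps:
$Z = -1$ ($Z = \frac{2}{-2} = 2 \left(- \frac{1}{2}\right) = -1$)
$f{\left(W \right)} = \sqrt{-1 + W}$ ($f{\left(W \right)} = \sqrt{W - 1} = \sqrt{-1 + W}$)
$P{\left(Y \right)} = \sqrt{Y + \sqrt{-1 + Y}}$
$\left(P{\left(9 \right)} + 89\right)^{2} = \left(\sqrt{9 + \sqrt{-1 + 9}} + 89\right)^{2} = \left(\sqrt{9 + \sqrt{8}} + 89\right)^{2} = \left(\sqrt{9 + 2 \sqrt{2}} + 89\right)^{2} = \left(89 + \sqrt{9 + 2 \sqrt{2}}\right)^{2}$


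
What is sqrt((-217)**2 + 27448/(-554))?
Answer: sqrt(3609290333)/277 ≈ 216.89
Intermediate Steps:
sqrt((-217)**2 + 27448/(-554)) = sqrt(47089 + 27448*(-1/554)) = sqrt(47089 - 13724/277) = sqrt(13029929/277) = sqrt(3609290333)/277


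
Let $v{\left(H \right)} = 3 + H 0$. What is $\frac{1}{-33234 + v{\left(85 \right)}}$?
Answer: $- \frac{1}{33231} \approx -3.0092 \cdot 10^{-5}$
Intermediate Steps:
$v{\left(H \right)} = 3$ ($v{\left(H \right)} = 3 + 0 = 3$)
$\frac{1}{-33234 + v{\left(85 \right)}} = \frac{1}{-33234 + 3} = \frac{1}{-33231} = - \frac{1}{33231}$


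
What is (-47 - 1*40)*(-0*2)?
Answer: 0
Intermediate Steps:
(-47 - 1*40)*(-0*2) = (-47 - 40)*(-12*0) = -87*0 = 0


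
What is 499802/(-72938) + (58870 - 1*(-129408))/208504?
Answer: -22619523861/3801966188 ≈ -5.9494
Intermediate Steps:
499802/(-72938) + (58870 - 1*(-129408))/208504 = 499802*(-1/72938) + (58870 + 129408)*(1/208504) = -249901/36469 + 188278*(1/208504) = -249901/36469 + 94139/104252 = -22619523861/3801966188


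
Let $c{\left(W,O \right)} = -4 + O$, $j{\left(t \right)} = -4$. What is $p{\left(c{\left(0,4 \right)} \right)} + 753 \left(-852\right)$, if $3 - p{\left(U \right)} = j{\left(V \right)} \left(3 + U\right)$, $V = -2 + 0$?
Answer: $-641541$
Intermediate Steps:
$V = -2$
$p{\left(U \right)} = 15 + 4 U$ ($p{\left(U \right)} = 3 - - 4 \left(3 + U\right) = 3 - \left(-12 - 4 U\right) = 3 + \left(12 + 4 U\right) = 15 + 4 U$)
$p{\left(c{\left(0,4 \right)} \right)} + 753 \left(-852\right) = \left(15 + 4 \left(-4 + 4\right)\right) + 753 \left(-852\right) = \left(15 + 4 \cdot 0\right) - 641556 = \left(15 + 0\right) - 641556 = 15 - 641556 = -641541$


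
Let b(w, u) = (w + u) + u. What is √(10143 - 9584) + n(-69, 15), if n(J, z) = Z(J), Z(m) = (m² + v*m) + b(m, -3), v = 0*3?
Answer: 4686 + √559 ≈ 4709.6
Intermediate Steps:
b(w, u) = w + 2*u (b(w, u) = (u + w) + u = w + 2*u)
v = 0
Z(m) = -6 + m + m² (Z(m) = (m² + 0*m) + (m + 2*(-3)) = (m² + 0) + (m - 6) = m² + (-6 + m) = -6 + m + m²)
n(J, z) = -6 + J + J²
√(10143 - 9584) + n(-69, 15) = √(10143 - 9584) + (-6 - 69 + (-69)²) = √559 + (-6 - 69 + 4761) = √559 + 4686 = 4686 + √559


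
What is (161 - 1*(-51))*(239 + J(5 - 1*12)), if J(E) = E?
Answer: 49184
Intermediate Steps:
(161 - 1*(-51))*(239 + J(5 - 1*12)) = (161 - 1*(-51))*(239 + (5 - 1*12)) = (161 + 51)*(239 + (5 - 12)) = 212*(239 - 7) = 212*232 = 49184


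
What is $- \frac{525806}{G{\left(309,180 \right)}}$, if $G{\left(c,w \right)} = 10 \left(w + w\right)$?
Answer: $- \frac{262903}{1800} \approx -146.06$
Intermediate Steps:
$G{\left(c,w \right)} = 20 w$ ($G{\left(c,w \right)} = 10 \cdot 2 w = 20 w$)
$- \frac{525806}{G{\left(309,180 \right)}} = - \frac{525806}{20 \cdot 180} = - \frac{525806}{3600} = \left(-525806\right) \frac{1}{3600} = - \frac{262903}{1800}$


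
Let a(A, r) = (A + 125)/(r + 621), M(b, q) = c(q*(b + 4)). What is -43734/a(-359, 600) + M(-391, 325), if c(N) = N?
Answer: 1331548/13 ≈ 1.0243e+5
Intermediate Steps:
M(b, q) = q*(4 + b) (M(b, q) = q*(b + 4) = q*(4 + b))
a(A, r) = (125 + A)/(621 + r)
-43734/a(-359, 600) + M(-391, 325) = -43734*(621 + 600)/(125 - 359) + 325*(4 - 391) = -43734/(-234/1221) + 325*(-387) = -43734/((1/1221)*(-234)) - 125775 = -43734/(-78/407) - 125775 = -43734*(-407/78) - 125775 = 2966623/13 - 125775 = 1331548/13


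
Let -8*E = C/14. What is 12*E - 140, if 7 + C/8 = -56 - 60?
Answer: -242/7 ≈ -34.571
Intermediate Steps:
C = -984 (C = -56 + 8*(-56 - 60) = -56 + 8*(-116) = -56 - 928 = -984)
E = 123/14 (E = -(-123)/14 = -1/8*(-492/7) = 123/14 ≈ 8.7857)
12*E - 140 = 12*(123/14) - 140 = 738/7 - 140 = -242/7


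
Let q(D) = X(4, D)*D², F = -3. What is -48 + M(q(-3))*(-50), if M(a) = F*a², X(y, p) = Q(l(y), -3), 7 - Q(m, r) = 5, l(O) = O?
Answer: 48552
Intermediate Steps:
Q(m, r) = 2 (Q(m, r) = 7 - 1*5 = 7 - 5 = 2)
X(y, p) = 2
q(D) = 2*D²
M(a) = -3*a²
-48 + M(q(-3))*(-50) = -48 - 3*(2*(-3)²)²*(-50) = -48 - 3*(2*9)²*(-50) = -48 - 3*18²*(-50) = -48 - 3*324*(-50) = -48 - 972*(-50) = -48 + 48600 = 48552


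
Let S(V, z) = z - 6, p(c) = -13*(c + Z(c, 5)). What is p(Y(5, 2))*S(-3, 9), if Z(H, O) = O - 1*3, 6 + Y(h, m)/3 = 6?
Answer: -78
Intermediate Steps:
Y(h, m) = 0 (Y(h, m) = -18 + 3*6 = -18 + 18 = 0)
Z(H, O) = -3 + O (Z(H, O) = O - 3 = -3 + O)
p(c) = -26 - 13*c (p(c) = -13*(c + (-3 + 5)) = -13*(c + 2) = -13*(2 + c) = -26 - 13*c)
S(V, z) = -6 + z
p(Y(5, 2))*S(-3, 9) = (-26 - 13*0)*(-6 + 9) = (-26 + 0)*3 = -26*3 = -78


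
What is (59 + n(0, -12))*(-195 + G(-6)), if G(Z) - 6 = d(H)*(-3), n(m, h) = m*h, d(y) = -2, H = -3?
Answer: -10797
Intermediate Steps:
n(m, h) = h*m
G(Z) = 12 (G(Z) = 6 - 2*(-3) = 6 + 6 = 12)
(59 + n(0, -12))*(-195 + G(-6)) = (59 - 12*0)*(-195 + 12) = (59 + 0)*(-183) = 59*(-183) = -10797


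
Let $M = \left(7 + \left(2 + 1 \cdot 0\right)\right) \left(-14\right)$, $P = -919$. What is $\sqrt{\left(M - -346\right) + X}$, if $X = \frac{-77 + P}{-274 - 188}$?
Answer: $\frac{\sqrt{1317162}}{77} \approx 14.905$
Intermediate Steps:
$X = \frac{166}{77}$ ($X = \frac{-77 - 919}{-274 - 188} = - \frac{996}{-462} = \left(-996\right) \left(- \frac{1}{462}\right) = \frac{166}{77} \approx 2.1558$)
$M = -126$ ($M = \left(7 + \left(2 + 0\right)\right) \left(-14\right) = \left(7 + 2\right) \left(-14\right) = 9 \left(-14\right) = -126$)
$\sqrt{\left(M - -346\right) + X} = \sqrt{\left(-126 - -346\right) + \frac{166}{77}} = \sqrt{\left(-126 + 346\right) + \frac{166}{77}} = \sqrt{220 + \frac{166}{77}} = \sqrt{\frac{17106}{77}} = \frac{\sqrt{1317162}}{77}$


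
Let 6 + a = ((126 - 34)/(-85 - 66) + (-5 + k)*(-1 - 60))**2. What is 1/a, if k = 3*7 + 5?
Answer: 22801/37451014723 ≈ 6.0882e-7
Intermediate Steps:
k = 26 (k = 21 + 5 = 26)
a = 37451014723/22801 (a = -6 + ((126 - 34)/(-85 - 66) + (-5 + 26)*(-1 - 60))**2 = -6 + (92/(-151) + 21*(-61))**2 = -6 + (92*(-1/151) - 1281)**2 = -6 + (-92/151 - 1281)**2 = -6 + (-193523/151)**2 = -6 + 37451151529/22801 = 37451014723/22801 ≈ 1.6425e+6)
1/a = 1/(37451014723/22801) = 22801/37451014723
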